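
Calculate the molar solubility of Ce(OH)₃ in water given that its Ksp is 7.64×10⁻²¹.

4.10×10⁻⁶ M

Ce(OH)₃(s) ⇌ Ce³⁺(aq) + 3 OH⁻(aq)
For each mole of Ce(OH)₃ that dissolves per liter, [Ce³⁺] = s and [OH⁻] = 3s; let s denote this solubility.
Ksp = [Ce³⁺][OH⁻]^3 = s · (3s)^3 = 27s^4
27s^4 = 7.64×10⁻²¹  ⇒  s^4 = 2.83×10⁻²²
s = 4.10×10⁻⁶ M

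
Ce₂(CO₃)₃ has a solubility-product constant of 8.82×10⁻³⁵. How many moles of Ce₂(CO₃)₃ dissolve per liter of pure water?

6.06×10⁻⁸ M

Ce₂(CO₃)₃(s) ⇌ 2 Ce³⁺(aq) + 3 CO₃²⁻(aq)
Call the molar solubility s, so that [Ce³⁺] = 2s and [CO₃²⁻] = 3s.
Ksp = [Ce³⁺]^2[CO₃²⁻]^3 = (2s)^2 · (3s)^3 = 108s^5
108s^5 = 8.82×10⁻³⁵  ⇒  s^5 = 8.17×10⁻³⁷
s = (8.17×10⁻³⁷)^(1/5) = 6.06×10⁻⁸ mol/L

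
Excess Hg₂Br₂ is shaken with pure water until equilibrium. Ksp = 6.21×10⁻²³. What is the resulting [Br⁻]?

4.99×10⁻⁸ M

Hg₂Br₂(s) ⇌ Hg₂²⁺(aq) + 2 Br⁻(aq)
Call the molar solubility s, so that [Hg₂²⁺] = s and [Br⁻] = 2s.
Ksp = [Hg₂²⁺][Br⁻]^2 = s · (2s)^2 = 4s^3 = 6.21×10⁻²³
s = 2.49×10⁻⁸ M
[Br⁻] = 2s = 4.99×10⁻⁸ M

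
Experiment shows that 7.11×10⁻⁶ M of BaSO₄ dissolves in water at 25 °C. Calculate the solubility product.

Ksp = 5.06×10⁻¹¹

BaSO₄(s) ⇌ Ba²⁺(aq) + SO₄²⁻(aq)
With molar solubility s: [Ba²⁺] = s, [SO₄²⁻] = s.
Ksp = [Ba²⁺][SO₄²⁻] = s · s = s^2
Ksp = (7.11×10⁻⁶)^2 = 5.06×10⁻¹¹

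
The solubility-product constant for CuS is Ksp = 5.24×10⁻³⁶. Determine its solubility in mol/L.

2.29×10⁻¹⁸ M

CuS(s) ⇌ Cu²⁺(aq) + S²⁻(aq)
If s mol/L of CuS dissolves, [Cu²⁺] = s and [S²⁻] = s.
Ksp = [Cu²⁺][S²⁻] = s · s = s^2
s^2 = 5.24×10⁻³⁶
s = (5.24×10⁻³⁶)^(1/2) = 2.29×10⁻¹⁸ M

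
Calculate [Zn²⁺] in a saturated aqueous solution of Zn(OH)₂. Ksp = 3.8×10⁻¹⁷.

2.1×10⁻⁶ M

Zn(OH)₂(s) ⇌ Zn²⁺(aq) + 2 OH⁻(aq)
Call the molar solubility s, so that [Zn²⁺] = s and [OH⁻] = 2s.
Ksp = [Zn²⁺][OH⁻]^2 = s · (2s)^2 = 4s^3 = 3.8×10⁻¹⁷
s = 2.1×10⁻⁶ M
[Zn²⁺] = s = 2.1×10⁻⁶ M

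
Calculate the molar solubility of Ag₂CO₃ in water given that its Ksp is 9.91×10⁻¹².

1.35×10⁻⁴ M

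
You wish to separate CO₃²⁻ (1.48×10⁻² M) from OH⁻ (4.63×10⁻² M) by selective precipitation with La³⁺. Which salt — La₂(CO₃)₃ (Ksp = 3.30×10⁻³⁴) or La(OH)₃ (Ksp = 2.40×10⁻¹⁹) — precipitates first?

Precipitation begins when Q = Ksp.
For La₂(CO₃)₃: [La³⁺] = (Ksp/[CO₃²⁻]^3)^(1/2) = 1.01×10⁻¹⁴ M
For La(OH)₃: [La³⁺] = (Ksp/[OH⁻]^3) = 2.42×10⁻¹⁵ M
The smaller threshold [La³⁺] is reached first, so La(OH)₃ precipitates first.

La(OH)₃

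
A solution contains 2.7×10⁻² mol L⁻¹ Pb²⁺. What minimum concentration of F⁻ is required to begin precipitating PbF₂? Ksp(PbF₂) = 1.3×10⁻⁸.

6.9×10⁻⁴ M

A salt starts to precipitate once the ion product Q reaches its Ksp.
PbF₂(s) ⇌ Pb²⁺(aq) + 2 F⁻(aq)
Ksp = [Pb²⁺][F⁻]^2 = [F⁻]^2(2.7×10⁻²)
[F⁻]^2 = 1.3×10⁻⁸ / (2.7×10⁻²) = 4.8×10⁻⁷
[F⁻] = 6.9×10⁻⁴ mol L⁻¹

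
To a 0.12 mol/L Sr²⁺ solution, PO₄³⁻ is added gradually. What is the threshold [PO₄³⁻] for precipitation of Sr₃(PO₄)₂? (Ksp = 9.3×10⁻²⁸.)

7.3×10⁻¹³ M

Precipitation begins when Q = Ksp.
Sr₃(PO₄)₂(s) ⇌ 3 Sr²⁺(aq) + 2 PO₄³⁻(aq)
Ksp = [Sr²⁺]^3[PO₄³⁻]^2 = [PO₄³⁻]^2(0.12)^3
[PO₄³⁻]^2 = 9.3×10⁻²⁸ / (0.12)^3 = 5.4×10⁻²⁵
[PO₄³⁻] = 7.3×10⁻¹³ mol/L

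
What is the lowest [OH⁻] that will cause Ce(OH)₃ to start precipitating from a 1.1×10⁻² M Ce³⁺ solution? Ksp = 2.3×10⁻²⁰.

Precipitation of each salt begins when its ion product equals Ksp.
Ce(OH)₃(s) ⇌ Ce³⁺(aq) + 3 OH⁻(aq)
Ksp = [Ce³⁺][OH⁻]^3 = [OH⁻]^3(1.1×10⁻²)
[OH⁻]^3 = 2.3×10⁻²⁰ / (1.1×10⁻²) = 2.1×10⁻¹⁸
[OH⁻] = 1.3×10⁻⁶ M

1.3×10⁻⁶ M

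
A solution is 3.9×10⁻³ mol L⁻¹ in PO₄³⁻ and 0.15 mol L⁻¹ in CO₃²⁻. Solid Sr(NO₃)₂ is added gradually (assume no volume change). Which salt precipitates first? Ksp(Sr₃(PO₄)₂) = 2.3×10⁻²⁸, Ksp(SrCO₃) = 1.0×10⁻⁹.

SrCO₃

Precipitation of each salt begins when its ion product equals Ksp.
For Sr₃(PO₄)₂: [Sr²⁺] = (Ksp/[PO₄³⁻]^2)^(1/3) = 2.5×10⁻⁸ mol L⁻¹
For SrCO₃: [Sr²⁺] = (Ksp/[CO₃²⁻]) = 6.7×10⁻⁹ mol L⁻¹
SrCO₃ requires the lower [Sr²⁺], so it precipitates first.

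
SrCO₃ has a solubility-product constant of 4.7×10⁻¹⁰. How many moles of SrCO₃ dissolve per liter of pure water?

SrCO₃(s) ⇌ Sr²⁺(aq) + CO₃²⁻(aq)
Call the molar solubility s, so that [Sr²⁺] = s and [CO₃²⁻] = s.
Ksp = [Sr²⁺][CO₃²⁻] = s · s = s^2
s^2 = 4.7×10⁻¹⁰
s = 2.2×10⁻⁵ mol L⁻¹

2.2×10⁻⁵ M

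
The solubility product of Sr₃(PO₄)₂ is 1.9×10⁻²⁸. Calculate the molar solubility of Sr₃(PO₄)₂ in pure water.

Sr₃(PO₄)₂(s) ⇌ 3 Sr²⁺(aq) + 2 PO₄³⁻(aq)
Let s be the molar solubility. Then [Sr²⁺] = 3s and [PO₄³⁻] = 2s.
Ksp = [Sr²⁺]^3[PO₄³⁻]^2 = (3s)^3 · (2s)^2 = 108s^5
108s^5 = 1.9×10⁻²⁸  ⇒  s^5 = 1.8×10⁻³⁰
Taking the 5th root, s = 1.1×10⁻⁶ mol L⁻¹.

1.1×10⁻⁶ M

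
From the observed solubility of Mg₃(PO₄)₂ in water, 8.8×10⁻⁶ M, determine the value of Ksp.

Mg₃(PO₄)₂(s) ⇌ 3 Mg²⁺(aq) + 2 PO₄³⁻(aq)
If s mol/L of Mg₃(PO₄)₂ dissolves, [Mg²⁺] = 3s and [PO₄³⁻] = 2s.
Ksp = [Mg²⁺]^3[PO₄³⁻]^2 = (3s)^3 · (2s)^2 = 108s^5
Ksp = 108 × (8.8×10⁻⁶)^5 = 5.7×10⁻²⁴

Ksp = 5.7×10⁻²⁴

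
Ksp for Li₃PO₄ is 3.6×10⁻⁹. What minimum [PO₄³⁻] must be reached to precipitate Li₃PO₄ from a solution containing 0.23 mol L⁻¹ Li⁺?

Precipitation begins when Q = Ksp.
Li₃PO₄(s) ⇌ 3 Li⁺(aq) + PO₄³⁻(aq)
Ksp = [Li⁺]^3[PO₄³⁻] = [PO₄³⁻](0.23)^3
[PO₄³⁻] = 3.6×10⁻⁹ / (0.23)^3 = 3.0×10⁻⁷
[PO₄³⁻] = 3.0×10⁻⁷ mol L⁻¹

3.0×10⁻⁷ M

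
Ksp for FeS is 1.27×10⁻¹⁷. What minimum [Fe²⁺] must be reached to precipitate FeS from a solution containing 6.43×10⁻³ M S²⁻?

1.98×10⁻¹⁵ M

Precipitation of each salt begins when its ion product equals Ksp.
FeS(s) ⇌ Fe²⁺(aq) + S²⁻(aq)
Ksp = [Fe²⁺][S²⁻] = [Fe²⁺](6.43×10⁻³)
[Fe²⁺] = 1.27×10⁻¹⁷ / (6.43×10⁻³) = 1.98×10⁻¹⁵
[Fe²⁺] = 1.98×10⁻¹⁵ M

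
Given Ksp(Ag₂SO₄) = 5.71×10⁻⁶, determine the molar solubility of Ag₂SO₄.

1.13×10⁻² M

Ag₂SO₄(s) ⇌ 2 Ag⁺(aq) + SO₄²⁻(aq)
Call the molar solubility s, so that [Ag⁺] = 2s and [SO₄²⁻] = s.
Ksp = [Ag⁺]^2[SO₄²⁻] = (2s)^2 · s = 4s^3
4s^3 = 5.71×10⁻⁶  ⇒  s^3 = 1.43×10⁻⁶
s = 1.13×10⁻² mol L⁻¹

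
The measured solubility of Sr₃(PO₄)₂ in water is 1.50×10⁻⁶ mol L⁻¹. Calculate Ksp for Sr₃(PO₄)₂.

Ksp = 8.20×10⁻²⁸

Sr₃(PO₄)₂(s) ⇌ 3 Sr²⁺(aq) + 2 PO₄³⁻(aq)
For each mole of Sr₃(PO₄)₂ that dissolves per liter, [Sr²⁺] = 3s and [PO₄³⁻] = 2s; let s denote this solubility.
Ksp = [Sr²⁺]^3[PO₄³⁻]^2 = (3s)^3 · (2s)^2 = 108s^5
Ksp = 108 × (1.50×10⁻⁶)^5 = 8.20×10⁻²⁸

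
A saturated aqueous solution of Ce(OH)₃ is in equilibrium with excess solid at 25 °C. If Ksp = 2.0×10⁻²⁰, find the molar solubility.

5.2×10⁻⁶ M

Ce(OH)₃(s) ⇌ Ce³⁺(aq) + 3 OH⁻(aq)
Call the molar solubility s, so that [Ce³⁺] = s and [OH⁻] = 3s.
Ksp = [Ce³⁺][OH⁻]^3 = s · (3s)^3 = 27s^4
27s^4 = 2.0×10⁻²⁰  ⇒  s^4 = 7.4×10⁻²²
s = 5.2×10⁻⁶ M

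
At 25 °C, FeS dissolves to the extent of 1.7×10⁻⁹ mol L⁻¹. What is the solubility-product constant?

FeS(s) ⇌ Fe²⁺(aq) + S²⁻(aq)
For each mole of FeS that dissolves per liter, [Fe²⁺] = s and [S²⁻] = s; let s denote this solubility.
Ksp = [Fe²⁺][S²⁻] = s · s = s^2
Ksp = (1.7×10⁻⁹)^2 = 2.9×10⁻¹⁸

Ksp = 2.9×10⁻¹⁸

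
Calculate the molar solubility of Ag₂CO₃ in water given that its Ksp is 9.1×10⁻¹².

1.3×10⁻⁴ M

Ag₂CO₃(s) ⇌ 2 Ag⁺(aq) + CO₃²⁻(aq)
Let s be the molar solubility. Then [Ag⁺] = 2s and [CO₃²⁻] = s.
Ksp = [Ag⁺]^2[CO₃²⁻] = (2s)^2 · s = 4s^3
4s^3 = 9.1×10⁻¹²  ⇒  s^3 = 2.3×10⁻¹²
Taking the 3rd root, s = 1.3×10⁻⁴ M.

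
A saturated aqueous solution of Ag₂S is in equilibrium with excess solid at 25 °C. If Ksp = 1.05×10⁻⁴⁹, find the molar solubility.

2.97×10⁻¹⁷ M

Ag₂S(s) ⇌ 2 Ag⁺(aq) + S²⁻(aq)
With molar solubility s: [Ag⁺] = 2s, [S²⁻] = s.
Ksp = [Ag⁺]^2[S²⁻] = (2s)^2 · s = 4s^3
4s^3 = 1.05×10⁻⁴⁹  ⇒  s^3 = 2.63×10⁻⁵⁰
s = 2.97×10⁻¹⁷ mol/L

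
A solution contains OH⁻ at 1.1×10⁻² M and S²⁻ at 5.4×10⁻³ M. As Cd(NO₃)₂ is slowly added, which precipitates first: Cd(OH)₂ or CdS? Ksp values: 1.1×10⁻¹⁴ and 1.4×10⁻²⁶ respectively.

CdS

Precipitation begins when Q = Ksp.
For Cd(OH)₂: [Cd²⁺] = (Ksp/[OH⁻]^2) = 9.1×10⁻¹¹ M
For CdS: [Cd²⁺] = (Ksp/[S²⁻]) = 2.6×10⁻²⁴ M
Since CdS needs less Cd²⁺ to reach saturation, it precipitates first.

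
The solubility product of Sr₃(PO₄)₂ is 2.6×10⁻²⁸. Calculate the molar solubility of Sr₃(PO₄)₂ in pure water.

1.2×10⁻⁶ M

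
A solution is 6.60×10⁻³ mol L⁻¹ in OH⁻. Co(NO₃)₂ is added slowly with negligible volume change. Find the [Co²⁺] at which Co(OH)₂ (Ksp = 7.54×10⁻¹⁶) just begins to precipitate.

A salt starts to precipitate once the ion product Q reaches its Ksp.
Co(OH)₂(s) ⇌ Co²⁺(aq) + 2 OH⁻(aq)
Ksp = [Co²⁺][OH⁻]^2 = [Co²⁺](6.60×10⁻³)^2
[Co²⁺] = 7.54×10⁻¹⁶ / (6.60×10⁻³)^2 = 1.73×10⁻¹¹
[Co²⁺] = 1.73×10⁻¹¹ mol L⁻¹

1.73×10⁻¹¹ M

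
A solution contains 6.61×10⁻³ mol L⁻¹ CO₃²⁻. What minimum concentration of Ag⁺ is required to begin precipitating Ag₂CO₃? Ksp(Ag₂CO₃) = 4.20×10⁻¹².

2.52×10⁻⁵ M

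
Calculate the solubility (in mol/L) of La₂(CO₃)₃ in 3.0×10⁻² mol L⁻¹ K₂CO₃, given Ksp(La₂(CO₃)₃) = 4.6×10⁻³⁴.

2.1×10⁻¹⁵ M

La₂(CO₃)₃(s) ⇌ 2 La³⁺(aq) + 3 CO₃²⁻(aq)
The solution already contains CO₃²⁻ at 3.0×10⁻² mol L⁻¹. Let s be the molar solubility of La₂(CO₃)₃.
[CO₃²⁻] ≈ 3.0×10⁻² mol L⁻¹ (common ion dominates); [La³⁺] = 2s.
Ksp = [La³⁺]^2[CO₃²⁻]^3 = (2s)^2(3.0×10⁻²)^3
(2s)^2 = 4.6×10⁻³⁴ / (3.0×10⁻²)^3 = 1.7×10⁻²⁹
s = 2.1×10⁻¹⁵ mol L⁻¹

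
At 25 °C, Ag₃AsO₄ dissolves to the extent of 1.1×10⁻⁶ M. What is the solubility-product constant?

Ksp = 4.0×10⁻²³

Ag₃AsO₄(s) ⇌ 3 Ag⁺(aq) + AsO₄³⁻(aq)
If s mol/L of Ag₃AsO₄ dissolves, [Ag⁺] = 3s and [AsO₄³⁻] = s.
Ksp = [Ag⁺]^3[AsO₄³⁻] = (3s)^3 · s = 27s^4
Ksp = 27 × (1.1×10⁻⁶)^4 = 4.0×10⁻²³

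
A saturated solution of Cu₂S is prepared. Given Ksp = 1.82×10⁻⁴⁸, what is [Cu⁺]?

1.54×10⁻¹⁶ M

Cu₂S(s) ⇌ 2 Cu⁺(aq) + S²⁻(aq)
If s mol/L of Cu₂S dissolves, [Cu⁺] = 2s and [S²⁻] = s.
Ksp = [Cu⁺]^2[S²⁻] = (2s)^2 · s = 4s^3 = 1.82×10⁻⁴⁸
s = 7.69×10⁻¹⁷ M
[Cu⁺] = 2s = 1.54×10⁻¹⁶ M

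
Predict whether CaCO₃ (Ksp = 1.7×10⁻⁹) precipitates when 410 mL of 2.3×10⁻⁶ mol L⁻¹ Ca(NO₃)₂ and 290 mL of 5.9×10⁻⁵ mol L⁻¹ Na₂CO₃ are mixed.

No

After mixing, V = 410 mL + 290 mL = 700 mL.
[Ca²⁺] = (2.3×10⁻⁶)(410)/700 = 1.3×10⁻⁶ mol L⁻¹
[CO₃²⁻] = (5.9×10⁻⁵)(290)/700 = 2.4×10⁻⁵ mol L⁻¹
Q = [Ca²⁺][CO₃²⁻] = 3.3×10⁻¹¹
Q = 3.3×10⁻¹¹ < Ksp = 1.7×10⁻⁹, so the solution is unsaturated and no precipitate forms.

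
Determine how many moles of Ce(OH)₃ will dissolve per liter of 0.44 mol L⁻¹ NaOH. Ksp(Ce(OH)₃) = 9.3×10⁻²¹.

Ce(OH)₃(s) ⇌ Ce³⁺(aq) + 3 OH⁻(aq)
Let s be the solubility of Ce(OH)₃ here. The common ion gives [OH⁻] ≈ 0.44 mol L⁻¹, and [Ce³⁺] = s.
Ksp = [Ce³⁺][OH⁻]^3 = s(0.44)^3
s = 9.3×10⁻²¹ / (0.44)^3 = 1.1×10⁻¹⁹
s = 1.1×10⁻¹⁹ mol L⁻¹

1.1×10⁻¹⁹ M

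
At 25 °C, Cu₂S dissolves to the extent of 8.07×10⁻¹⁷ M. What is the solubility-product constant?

Cu₂S(s) ⇌ 2 Cu⁺(aq) + S²⁻(aq)
If s mol/L of Cu₂S dissolves, [Cu⁺] = 2s and [S²⁻] = s.
Ksp = [Cu⁺]^2[S²⁻] = (2s)^2 · s = 4s^3
Ksp = 4 × (8.07×10⁻¹⁷)^3 = 2.10×10⁻⁴⁸

Ksp = 2.10×10⁻⁴⁸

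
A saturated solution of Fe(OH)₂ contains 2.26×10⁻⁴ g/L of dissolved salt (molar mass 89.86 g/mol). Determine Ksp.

Molar solubility s = (2.26×10⁻⁴ g/L) / (89.86 g/mol) = 2.5150×10⁻⁶ mol/L
Fe(OH)₂(s) ⇌ Fe²⁺(aq) + 2 OH⁻(aq)
For each mole of Fe(OH)₂ that dissolves per liter, [Fe²⁺] = s and [OH⁻] = 2s; let s denote this solubility.
Ksp = [Fe²⁺][OH⁻]^2 = s · (2s)^2 = 4s^3
Ksp = 4 × (2.5150×10⁻⁶)^3 = 6.36×10⁻¹⁷

Ksp = 6.36×10⁻¹⁷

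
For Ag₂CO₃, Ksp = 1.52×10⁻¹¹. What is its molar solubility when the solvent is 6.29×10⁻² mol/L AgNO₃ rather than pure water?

Ag₂CO₃(s) ⇌ 2 Ag⁺(aq) + CO₃²⁻(aq)
Ag⁺ is already present at 6.29×10⁻² mol/L. If s mol/L of Ag₂CO₃ dissolves, [CO₃²⁻] = s while [Ag⁺] ≈ 6.29×10⁻² mol/L.
Ksp = [Ag⁺]^2[CO₃²⁻] = (6.29×10⁻²)^2s
s = 1.52×10⁻¹¹ / (6.29×10⁻²)^2 = 3.84×10⁻⁹
s = 3.84×10⁻⁹ mol/L

3.84×10⁻⁹ M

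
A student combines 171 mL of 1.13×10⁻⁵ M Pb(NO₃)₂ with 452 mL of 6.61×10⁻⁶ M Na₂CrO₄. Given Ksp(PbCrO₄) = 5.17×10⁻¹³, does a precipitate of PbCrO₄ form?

Yes

The combined volume is 623 mL.
[Pb²⁺] = (1.13×10⁻⁵)(171)/623 = 3.10×10⁻⁶ M
[CrO₄²⁻] = (6.61×10⁻⁶)(452)/623 = 4.80×10⁻⁶ M
Q = [Pb²⁺][CrO₄²⁻] = 1.49×10⁻¹¹
Since Q (1.49×10⁻¹¹) exceeds Ksp (5.17×10⁻¹³), PbCrO₄ will precipitate.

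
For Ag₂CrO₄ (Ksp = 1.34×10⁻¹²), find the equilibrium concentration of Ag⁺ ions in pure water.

1.39×10⁻⁴ M

Ag₂CrO₄(s) ⇌ 2 Ag⁺(aq) + CrO₄²⁻(aq)
For each mole of Ag₂CrO₄ that dissolves per liter, [Ag⁺] = 2s and [CrO₄²⁻] = s; let s denote this solubility.
Ksp = [Ag⁺]^2[CrO₄²⁻] = (2s)^2 · s = 4s^3 = 1.34×10⁻¹²
s = 6.95×10⁻⁵ mol L⁻¹
[Ag⁺] = 2s = 1.39×10⁻⁴ mol L⁻¹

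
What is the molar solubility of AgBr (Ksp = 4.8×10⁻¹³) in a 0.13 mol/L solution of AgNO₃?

AgBr(s) ⇌ Ag⁺(aq) + Br⁻(aq)
Ag⁺ is already present at 0.13 mol/L. If s mol/L of AgBr dissolves, [Br⁻] = s while [Ag⁺] ≈ 0.13 mol/L.
Ksp = [Ag⁺][Br⁻] = (0.13)s
s = 4.8×10⁻¹³ / (0.13) = 3.7×10⁻¹²
s = 3.7×10⁻¹² mol/L

3.7×10⁻¹² M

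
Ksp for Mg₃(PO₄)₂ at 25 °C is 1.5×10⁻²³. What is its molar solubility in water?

Mg₃(PO₄)₂(s) ⇌ 3 Mg²⁺(aq) + 2 PO₄³⁻(aq)
For each mole of Mg₃(PO₄)₂ that dissolves per liter, [Mg²⁺] = 3s and [PO₄³⁻] = 2s; let s denote this solubility.
Ksp = [Mg²⁺]^3[PO₄³⁻]^2 = (3s)^3 · (2s)^2 = 108s^5
108s^5 = 1.5×10⁻²³  ⇒  s^5 = 1.4×10⁻²⁵
Taking the 5th root, s = 1.1×10⁻⁵ mol L⁻¹.

1.1×10⁻⁵ M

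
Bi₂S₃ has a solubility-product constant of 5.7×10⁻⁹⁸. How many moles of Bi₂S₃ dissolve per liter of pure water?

Bi₂S₃(s) ⇌ 2 Bi³⁺(aq) + 3 S²⁻(aq)
Call the molar solubility s, so that [Bi³⁺] = 2s and [S²⁻] = 3s.
Ksp = [Bi³⁺]^2[S²⁻]^3 = (2s)^2 · (3s)^3 = 108s^5
108s^5 = 5.7×10⁻⁹⁸  ⇒  s^5 = 5.3×10⁻¹⁰⁰
Taking the 5th root, s = 1.4×10⁻²⁰ mol/L.

1.4×10⁻²⁰ M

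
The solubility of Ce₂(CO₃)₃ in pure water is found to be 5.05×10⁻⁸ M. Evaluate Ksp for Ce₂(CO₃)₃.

Ce₂(CO₃)₃(s) ⇌ 2 Ce³⁺(aq) + 3 CO₃²⁻(aq)
For each mole of Ce₂(CO₃)₃ that dissolves per liter, [Ce³⁺] = 2s and [CO₃²⁻] = 3s; let s denote this solubility.
Ksp = [Ce³⁺]^2[CO₃²⁻]^3 = (2s)^2 · (3s)^3 = 108s^5
Ksp = 108 × (5.05×10⁻⁸)^5 = 3.55×10⁻³⁵

Ksp = 3.55×10⁻³⁵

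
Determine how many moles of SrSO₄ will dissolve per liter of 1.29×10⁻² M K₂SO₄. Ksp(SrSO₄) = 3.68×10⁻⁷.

2.85×10⁻⁵ M

SrSO₄(s) ⇌ Sr²⁺(aq) + SO₄²⁻(aq)
With SO₄²⁻ already at 1.29×10⁻² M and s small, take [SO₄²⁻] ≈ 1.29×10⁻² M and [Sr²⁺] = s.
Ksp = [Sr²⁺][SO₄²⁻] = s(1.29×10⁻²)
s = 3.68×10⁻⁷ / (1.29×10⁻²) = 2.85×10⁻⁵
s = 2.85×10⁻⁵ M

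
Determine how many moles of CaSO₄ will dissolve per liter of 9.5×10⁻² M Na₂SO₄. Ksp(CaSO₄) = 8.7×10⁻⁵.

9.2×10⁻⁴ M

CaSO₄(s) ⇌ Ca²⁺(aq) + SO₄²⁻(aq)
SO₄²⁻ is already present at 9.5×10⁻² M. If s mol/L of CaSO₄ dissolves, [Ca²⁺] = s while [SO₄²⁻] ≈ 9.5×10⁻² M.
Ksp = [Ca²⁺][SO₄²⁻] = s(9.5×10⁻²)
s = 8.7×10⁻⁵ / (9.5×10⁻²) = 9.2×10⁻⁴
s = 9.2×10⁻⁴ M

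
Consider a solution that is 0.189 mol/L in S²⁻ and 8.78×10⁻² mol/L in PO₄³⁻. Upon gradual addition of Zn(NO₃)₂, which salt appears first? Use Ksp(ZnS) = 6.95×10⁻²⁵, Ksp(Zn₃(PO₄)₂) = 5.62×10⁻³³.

Each salt precipitates once Q = Ksp for that salt.
For ZnS: [Zn²⁺] = (Ksp/[S²⁻]) = 3.68×10⁻²⁴ mol/L
For Zn₃(PO₄)₂: [Zn²⁺] = (Ksp/[PO₄³⁻]^2)^(1/3) = 9.00×10⁻¹¹ mol/L
ZnS requires the lower [Zn²⁺], so it precipitates first.

ZnS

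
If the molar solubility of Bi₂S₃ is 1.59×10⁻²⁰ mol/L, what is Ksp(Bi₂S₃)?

Bi₂S₃(s) ⇌ 2 Bi³⁺(aq) + 3 S²⁻(aq)
With molar solubility s: [Bi³⁺] = 2s, [S²⁻] = 3s.
Ksp = [Bi³⁺]^2[S²⁻]^3 = (2s)^2 · (3s)^3 = 108s^5
Ksp = 108 × (1.59×10⁻²⁰)^5 = 1.10×10⁻⁹⁷

Ksp = 1.10×10⁻⁹⁷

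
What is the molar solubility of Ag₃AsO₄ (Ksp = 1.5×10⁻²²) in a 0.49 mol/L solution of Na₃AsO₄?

2.2×10⁻⁸ M

Ag₃AsO₄(s) ⇌ 3 Ag⁺(aq) + AsO₄³⁻(aq)
AsO₄³⁻ is already present at 0.49 mol/L. If s mol/L of Ag₃AsO₄ dissolves, [Ag⁺] = 3s while [AsO₄³⁻] ≈ 0.49 mol/L.
Ksp = [Ag⁺]^3[AsO₄³⁻] = (3s)^3(0.49)
(3s)^3 = 1.5×10⁻²² / (0.49) = 3.1×10⁻²²
s = 2.2×10⁻⁸ mol/L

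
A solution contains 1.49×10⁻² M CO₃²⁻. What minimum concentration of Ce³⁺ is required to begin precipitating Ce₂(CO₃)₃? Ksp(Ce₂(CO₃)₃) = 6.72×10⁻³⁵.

Precipitation of each salt begins when its ion product equals Ksp.
Ce₂(CO₃)₃(s) ⇌ 2 Ce³⁺(aq) + 3 CO₃²⁻(aq)
Ksp = [Ce³⁺]^2[CO₃²⁻]^3 = [Ce³⁺]^2(1.49×10⁻²)^3
[Ce³⁺]^2 = 6.72×10⁻³⁵ / (1.49×10⁻²)^3 = 2.03×10⁻²⁹
[Ce³⁺] = 4.51×10⁻¹⁵ M

4.51×10⁻¹⁵ M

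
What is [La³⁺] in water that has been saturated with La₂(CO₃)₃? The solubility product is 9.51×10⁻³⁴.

La₂(CO₃)₃(s) ⇌ 2 La³⁺(aq) + 3 CO₃²⁻(aq)
If s mol/L of La₂(CO₃)₃ dissolves, [La³⁺] = 2s and [CO₃²⁻] = 3s.
Ksp = [La³⁺]^2[CO₃²⁻]^3 = (2s)^2 · (3s)^3 = 108s^5 = 9.51×10⁻³⁴
s = 9.75×10⁻⁸ M
[La³⁺] = 2s = 1.95×10⁻⁷ M

1.95×10⁻⁷ M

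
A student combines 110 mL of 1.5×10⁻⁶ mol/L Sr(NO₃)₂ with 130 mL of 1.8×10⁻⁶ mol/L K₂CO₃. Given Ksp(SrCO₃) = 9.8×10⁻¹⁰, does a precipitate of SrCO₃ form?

Total volume after mixing = 110 + 130 = 240 mL.
[Sr²⁺] = (1.5×10⁻⁶)(110)/240 = 6.9×10⁻⁷ mol/L
[CO₃²⁻] = (1.8×10⁻⁶)(130)/240 = 9.8×10⁻⁷ mol/L
Q = [Sr²⁺][CO₃²⁻] = 6.7×10⁻¹³
Since Q (6.7×10⁻¹³) is less than Ksp (9.8×10⁻¹⁰), no SrCO₃ precipitates.

No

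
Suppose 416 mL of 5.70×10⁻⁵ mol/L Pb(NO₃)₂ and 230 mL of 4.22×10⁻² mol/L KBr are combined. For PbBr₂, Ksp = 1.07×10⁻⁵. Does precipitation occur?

No

After mixing, V = 416 mL + 230 mL = 646 mL.
[Pb²⁺] = (5.70×10⁻⁵)(416)/646 = 3.67×10⁻⁵ mol/L
[Br⁻] = (4.22×10⁻²)(230)/646 = 1.50×10⁻² mol/L
Q = [Pb²⁺][Br⁻]^2 = 8.29×10⁻⁹
Since Q (8.29×10⁻⁹) is less than Ksp (1.07×10⁻⁵), no PbBr₂ precipitates.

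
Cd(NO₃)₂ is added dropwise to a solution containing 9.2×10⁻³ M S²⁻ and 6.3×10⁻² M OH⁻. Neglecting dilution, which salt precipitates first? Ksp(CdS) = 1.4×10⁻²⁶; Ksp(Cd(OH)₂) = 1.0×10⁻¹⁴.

Precipitation begins when Q = Ksp.
For CdS: [Cd²⁺] = (Ksp/[S²⁻]) = 1.5×10⁻²⁴ M
For Cd(OH)₂: [Cd²⁺] = (Ksp/[OH⁻]^2) = 2.5×10⁻¹² M
CdS requires the lower [Cd²⁺], so it precipitates first.

CdS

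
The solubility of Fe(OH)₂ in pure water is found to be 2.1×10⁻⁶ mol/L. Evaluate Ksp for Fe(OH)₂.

Ksp = 3.7×10⁻¹⁷

Fe(OH)₂(s) ⇌ Fe²⁺(aq) + 2 OH⁻(aq)
Call the molar solubility s, so that [Fe²⁺] = s and [OH⁻] = 2s.
Ksp = [Fe²⁺][OH⁻]^2 = s · (2s)^2 = 4s^3
Ksp = 4 × (2.1×10⁻⁶)^3 = 3.7×10⁻¹⁷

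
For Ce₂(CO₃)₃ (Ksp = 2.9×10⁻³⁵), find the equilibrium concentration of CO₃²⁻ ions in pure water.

Ce₂(CO₃)₃(s) ⇌ 2 Ce³⁺(aq) + 3 CO₃²⁻(aq)
If s mol/L of Ce₂(CO₃)₃ dissolves, [Ce³⁺] = 2s and [CO₃²⁻] = 3s.
Ksp = [Ce³⁺]^2[CO₃²⁻]^3 = (2s)^2 · (3s)^3 = 108s^5 = 2.9×10⁻³⁵
s = 4.9×10⁻⁸ M
[CO₃²⁻] = 3s = 1.5×10⁻⁷ M

1.5×10⁻⁷ M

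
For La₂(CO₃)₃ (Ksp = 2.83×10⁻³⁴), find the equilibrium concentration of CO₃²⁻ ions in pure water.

La₂(CO₃)₃(s) ⇌ 2 La³⁺(aq) + 3 CO₃²⁻(aq)
Let s be the molar solubility. Then [La³⁺] = 2s and [CO₃²⁻] = 3s.
Ksp = [La³⁺]^2[CO₃²⁻]^3 = (2s)^2 · (3s)^3 = 108s^5 = 2.83×10⁻³⁴
s = 7.65×10⁻⁸ M
[CO₃²⁻] = 3s = 2.30×10⁻⁷ M

2.30×10⁻⁷ M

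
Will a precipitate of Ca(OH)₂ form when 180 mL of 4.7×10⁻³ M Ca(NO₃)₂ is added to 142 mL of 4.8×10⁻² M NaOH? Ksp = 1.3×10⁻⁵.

Total volume after mixing = 180 + 142 = 322 mL.
[Ca²⁺] = (4.7×10⁻³)(180)/322 = 2.6×10⁻³ M
[OH⁻] = (4.8×10⁻²)(142)/322 = 2.1×10⁻² M
Q = [Ca²⁺][OH⁻]^2 = 1.2×10⁻⁶
Q < Ksp (1.2×10⁻⁶ vs 1.3×10⁻⁵); the solution remains unsaturated and no precipitate forms.

No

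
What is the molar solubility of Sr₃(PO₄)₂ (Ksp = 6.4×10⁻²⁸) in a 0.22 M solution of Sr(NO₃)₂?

Sr₃(PO₄)₂(s) ⇌ 3 Sr²⁺(aq) + 2 PO₄³⁻(aq)
Sr²⁺ is already present at 0.22 M. If s mol/L of Sr₃(PO₄)₂ dissolves, [PO₄³⁻] = 2s while [Sr²⁺] ≈ 0.22 M.
Ksp = [Sr²⁺]^3[PO₄³⁻]^2 = (0.22)^3(2s)^2
(2s)^2 = 6.4×10⁻²⁸ / (0.22)^3 = 6.0×10⁻²⁶
s = 1.2×10⁻¹³ M

1.2×10⁻¹³ M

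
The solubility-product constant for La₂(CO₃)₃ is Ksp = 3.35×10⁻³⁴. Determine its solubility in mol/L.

La₂(CO₃)₃(s) ⇌ 2 La³⁺(aq) + 3 CO₃²⁻(aq)
Let s be the molar solubility. Then [La³⁺] = 2s and [CO₃²⁻] = 3s.
Ksp = [La³⁺]^2[CO₃²⁻]^3 = (2s)^2 · (3s)^3 = 108s^5
108s^5 = 3.35×10⁻³⁴  ⇒  s^5 = 3.10×10⁻³⁶
Taking the 5th root, s = 7.91×10⁻⁸ mol/L.

7.91×10⁻⁸ M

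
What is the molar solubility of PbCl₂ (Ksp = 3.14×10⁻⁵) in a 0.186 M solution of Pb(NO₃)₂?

6.50×10⁻³ M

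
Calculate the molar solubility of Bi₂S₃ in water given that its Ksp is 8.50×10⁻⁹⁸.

1.51×10⁻²⁰ M

Bi₂S₃(s) ⇌ 2 Bi³⁺(aq) + 3 S²⁻(aq)
Let s be the molar solubility. Then [Bi³⁺] = 2s and [S²⁻] = 3s.
Ksp = [Bi³⁺]^2[S²⁻]^3 = (2s)^2 · (3s)^3 = 108s^5
108s^5 = 8.50×10⁻⁹⁸  ⇒  s^5 = 7.87×10⁻¹⁰⁰
s = (7.87×10⁻¹⁰⁰)^(1/5) = 1.51×10⁻²⁰ mol/L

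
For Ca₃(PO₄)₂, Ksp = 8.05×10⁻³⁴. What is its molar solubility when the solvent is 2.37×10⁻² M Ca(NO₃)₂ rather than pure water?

3.89×10⁻¹⁵ M

Ca₃(PO₄)₂(s) ⇌ 3 Ca²⁺(aq) + 2 PO₄³⁻(aq)
The solution already contains Ca²⁺ at 2.37×10⁻² M. Let s be the molar solubility of Ca₃(PO₄)₂.
[Ca²⁺] ≈ 2.37×10⁻² M (common ion dominates); [PO₄³⁻] = 2s.
Ksp = [Ca²⁺]^3[PO₄³⁻]^2 = (2.37×10⁻²)^3(2s)^2
(2s)^2 = 8.05×10⁻³⁴ / (2.37×10⁻²)^3 = 6.05×10⁻²⁹
s = 3.89×10⁻¹⁵ M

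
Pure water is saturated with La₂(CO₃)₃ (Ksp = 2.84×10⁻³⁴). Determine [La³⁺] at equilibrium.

1.53×10⁻⁷ M

La₂(CO₃)₃(s) ⇌ 2 La³⁺(aq) + 3 CO₃²⁻(aq)
Call the molar solubility s, so that [La³⁺] = 2s and [CO₃²⁻] = 3s.
Ksp = [La³⁺]^2[CO₃²⁻]^3 = (2s)^2 · (3s)^3 = 108s^5 = 2.84×10⁻³⁴
s = 7.66×10⁻⁸ mol L⁻¹
[La³⁺] = 2s = 1.53×10⁻⁷ mol L⁻¹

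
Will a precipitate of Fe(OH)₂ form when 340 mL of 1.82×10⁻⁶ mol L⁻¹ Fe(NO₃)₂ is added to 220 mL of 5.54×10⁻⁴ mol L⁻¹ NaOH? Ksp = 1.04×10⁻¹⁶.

Yes

Total volume after mixing = 340 + 220 = 560 mL.
[Fe²⁺] = (1.82×10⁻⁶)(340)/560 = 1.11×10⁻⁶ mol L⁻¹
[OH⁻] = (5.54×10⁻⁴)(220)/560 = 2.18×10⁻⁴ mol L⁻¹
Q = [Fe²⁺][OH⁻]^2 = 5.23×10⁻¹⁴
Because Q > Ksp (5.23×10⁻¹⁴ vs 1.04×10⁻¹⁶), a precipitate of Fe(OH)₂ forms.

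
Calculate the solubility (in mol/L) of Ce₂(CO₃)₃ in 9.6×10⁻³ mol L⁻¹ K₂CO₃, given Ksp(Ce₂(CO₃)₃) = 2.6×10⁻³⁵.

Ce₂(CO₃)₃(s) ⇌ 2 Ce³⁺(aq) + 3 CO₃²⁻(aq)
The solution already contains CO₃²⁻ at 9.6×10⁻³ mol L⁻¹. Let s be the molar solubility of Ce₂(CO₃)₃.
[CO₃²⁻] ≈ 9.6×10⁻³ mol L⁻¹ (common ion dominates); [Ce³⁺] = 2s.
Ksp = [Ce³⁺]^2[CO₃²⁻]^3 = (2s)^2(9.6×10⁻³)^3
(2s)^2 = 2.6×10⁻³⁵ / (9.6×10⁻³)^3 = 2.9×10⁻²⁹
s = 2.7×10⁻¹⁵ mol L⁻¹

2.7×10⁻¹⁵ M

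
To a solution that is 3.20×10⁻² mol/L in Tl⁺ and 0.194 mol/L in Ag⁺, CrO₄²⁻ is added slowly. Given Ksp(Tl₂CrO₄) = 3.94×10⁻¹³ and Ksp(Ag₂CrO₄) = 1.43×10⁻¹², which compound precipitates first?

Ag₂CrO₄

Precipitation of each salt begins when its ion product equals Ksp.
For Tl₂CrO₄: [CrO₄²⁻] = (Ksp/[Tl⁺]^2) = 3.85×10⁻¹⁰ mol/L
For Ag₂CrO₄: [CrO₄²⁻] = (Ksp/[Ag⁺]^2) = 3.80×10⁻¹¹ mol/L
The smaller threshold [CrO₄²⁻] is reached first, so Ag₂CrO₄ precipitates first.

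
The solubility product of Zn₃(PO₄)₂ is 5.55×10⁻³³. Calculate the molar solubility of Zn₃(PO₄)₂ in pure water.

1.39×10⁻⁷ M

Zn₃(PO₄)₂(s) ⇌ 3 Zn²⁺(aq) + 2 PO₄³⁻(aq)
Let s be the molar solubility. Then [Zn²⁺] = 3s and [PO₄³⁻] = 2s.
Ksp = [Zn²⁺]^3[PO₄³⁻]^2 = (3s)^3 · (2s)^2 = 108s^5
108s^5 = 5.55×10⁻³³  ⇒  s^5 = 5.14×10⁻³⁵
Taking the 5th root, s = 1.39×10⁻⁷ M.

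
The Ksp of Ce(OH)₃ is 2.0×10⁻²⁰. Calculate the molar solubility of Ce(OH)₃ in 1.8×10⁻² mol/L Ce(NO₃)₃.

Ce(OH)₃(s) ⇌ Ce³⁺(aq) + 3 OH⁻(aq)
Ce³⁺ is already present at 1.8×10⁻² mol/L. If s mol/L of Ce(OH)₃ dissolves, [OH⁻] = 3s while [Ce³⁺] ≈ 1.8×10⁻² mol/L.
Ksp = [Ce³⁺][OH⁻]^3 = (1.8×10⁻²)(3s)^3
(3s)^3 = 2.0×10⁻²⁰ / (1.8×10⁻²) = 1.1×10⁻¹⁸
s = 3.5×10⁻⁷ mol/L

3.5×10⁻⁷ M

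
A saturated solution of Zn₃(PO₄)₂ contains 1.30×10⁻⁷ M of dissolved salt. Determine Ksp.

Zn₃(PO₄)₂(s) ⇌ 3 Zn²⁺(aq) + 2 PO₄³⁻(aq)
With molar solubility s: [Zn²⁺] = 3s, [PO₄³⁻] = 2s.
Ksp = [Zn²⁺]^3[PO₄³⁻]^2 = (3s)^3 · (2s)^2 = 108s^5
Ksp = 108 × (1.30×10⁻⁷)^5 = 4.01×10⁻³³

Ksp = 4.01×10⁻³³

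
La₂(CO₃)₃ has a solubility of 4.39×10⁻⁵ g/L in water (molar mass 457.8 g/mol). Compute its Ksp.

Ksp = 8.76×10⁻³⁴

Molar solubility s = (4.39×10⁻⁵ g/L) / (457.8 g/mol) = 9.5893×10⁻⁸ mol/L
La₂(CO₃)₃(s) ⇌ 2 La³⁺(aq) + 3 CO₃²⁻(aq)
For each mole of La₂(CO₃)₃ that dissolves per liter, [La³⁺] = 2s and [CO₃²⁻] = 3s; let s denote this solubility.
Ksp = [La³⁺]^2[CO₃²⁻]^3 = (2s)^2 · (3s)^3 = 108s^5
Ksp = 108 × (9.5893×10⁻⁸)^5 = 8.76×10⁻³⁴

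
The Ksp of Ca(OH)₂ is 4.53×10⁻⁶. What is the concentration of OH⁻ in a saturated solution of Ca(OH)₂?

2.08×10⁻² M

Ca(OH)₂(s) ⇌ Ca²⁺(aq) + 2 OH⁻(aq)
With molar solubility s: [Ca²⁺] = s, [OH⁻] = 2s.
Ksp = [Ca²⁺][OH⁻]^2 = s · (2s)^2 = 4s^3 = 4.53×10⁻⁶
s = 1.04×10⁻² mol L⁻¹
[OH⁻] = 2s = 2.08×10⁻² mol L⁻¹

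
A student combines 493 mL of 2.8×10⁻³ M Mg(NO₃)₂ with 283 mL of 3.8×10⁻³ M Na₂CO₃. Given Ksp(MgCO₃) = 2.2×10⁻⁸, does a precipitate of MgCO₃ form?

The combined volume is 776 mL.
[Mg²⁺] = (2.8×10⁻³)(493)/776 = 1.8×10⁻³ M
[CO₃²⁻] = (3.8×10⁻³)(283)/776 = 1.4×10⁻³ M
Q = [Mg²⁺][CO₃²⁻] = 2.5×10⁻⁶
Since Q (2.5×10⁻⁶) exceeds Ksp (2.2×10⁻⁸), MgCO₃ will precipitate.

Yes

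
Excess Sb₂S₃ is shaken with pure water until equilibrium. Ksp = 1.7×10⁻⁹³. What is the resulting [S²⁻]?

Sb₂S₃(s) ⇌ 2 Sb³⁺(aq) + 3 S²⁻(aq)
With molar solubility s: [Sb³⁺] = 2s, [S²⁻] = 3s.
Ksp = [Sb³⁺]^2[S²⁻]^3 = (2s)^2 · (3s)^3 = 108s^5 = 1.7×10⁻⁹³
s = 1.1×10⁻¹⁹ mol/L
[S²⁻] = 3s = 3.3×10⁻¹⁹ mol/L

3.3×10⁻¹⁹ M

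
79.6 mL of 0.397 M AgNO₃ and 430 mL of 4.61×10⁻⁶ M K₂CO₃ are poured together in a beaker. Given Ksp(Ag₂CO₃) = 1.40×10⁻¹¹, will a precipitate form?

The combined volume is 509.6 mL.
[Ag⁺] = (0.397)(79.6)/509.6 = 6.20×10⁻² M
[CO₃²⁻] = (4.61×10⁻⁶)(430)/509.6 = 3.89×10⁻⁶ M
Q = [Ag⁺]^2[CO₃²⁻] = 1.50×10⁻⁸
Because Q > Ksp (1.50×10⁻⁸ vs 1.40×10⁻¹¹), a precipitate of Ag₂CO₃ forms.

Yes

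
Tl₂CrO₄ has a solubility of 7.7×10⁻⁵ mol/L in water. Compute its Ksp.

Tl₂CrO₄(s) ⇌ 2 Tl⁺(aq) + CrO₄²⁻(aq)
With molar solubility s: [Tl⁺] = 2s, [CrO₄²⁻] = s.
Ksp = [Tl⁺]^2[CrO₄²⁻] = (2s)^2 · s = 4s^3
Ksp = 4 × (7.7×10⁻⁵)^3 = 1.8×10⁻¹²

Ksp = 1.8×10⁻¹²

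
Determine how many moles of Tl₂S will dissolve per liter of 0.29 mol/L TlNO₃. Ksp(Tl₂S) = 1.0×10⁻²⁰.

Tl₂S(s) ⇌ 2 Tl⁺(aq) + S²⁻(aq)
Tl⁺ is already present at 0.29 mol/L. If s mol/L of Tl₂S dissolves, [S²⁻] = s while [Tl⁺] ≈ 0.29 mol/L.
Ksp = [Tl⁺]^2[S²⁻] = (0.29)^2s
s = 1.0×10⁻²⁰ / (0.29)^2 = 1.2×10⁻¹⁹
s = 1.2×10⁻¹⁹ mol/L

1.2×10⁻¹⁹ M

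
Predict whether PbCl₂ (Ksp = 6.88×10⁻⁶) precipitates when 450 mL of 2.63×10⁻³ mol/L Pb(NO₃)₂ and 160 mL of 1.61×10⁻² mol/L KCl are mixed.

No

After mixing, V = 450 mL + 160 mL = 610 mL.
[Pb²⁺] = (2.63×10⁻³)(450)/610 = 1.94×10⁻³ mol/L
[Cl⁻] = (1.61×10⁻²)(160)/610 = 4.22×10⁻³ mol/L
Q = [Pb²⁺][Cl⁻]^2 = 3.46×10⁻⁸
Q = 3.46×10⁻⁸ < Ksp = 6.88×10⁻⁶, so the solution is unsaturated and no precipitate forms.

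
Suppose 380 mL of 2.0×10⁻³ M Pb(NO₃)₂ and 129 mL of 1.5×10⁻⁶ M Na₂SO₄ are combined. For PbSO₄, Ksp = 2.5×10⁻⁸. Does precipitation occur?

After mixing, V = 380 mL + 129 mL = 509 mL.
[Pb²⁺] = (2.0×10⁻³)(380)/509 = 1.5×10⁻³ M
[SO₄²⁻] = (1.5×10⁻⁶)(129)/509 = 3.8×10⁻⁷ M
Q = [Pb²⁺][SO₄²⁻] = 5.7×10⁻¹⁰
Q = 5.7×10⁻¹⁰ < Ksp = 2.5×10⁻⁸, so the solution is unsaturated and no precipitate forms.

No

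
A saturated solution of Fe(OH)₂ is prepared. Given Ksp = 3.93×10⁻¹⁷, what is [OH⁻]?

4.28×10⁻⁶ M

Fe(OH)₂(s) ⇌ Fe²⁺(aq) + 2 OH⁻(aq)
For each mole of Fe(OH)₂ that dissolves per liter, [Fe²⁺] = s and [OH⁻] = 2s; let s denote this solubility.
Ksp = [Fe²⁺][OH⁻]^2 = s · (2s)^2 = 4s^3 = 3.93×10⁻¹⁷
s = 2.14×10⁻⁶ mol L⁻¹
[OH⁻] = 2s = 4.28×10⁻⁶ mol L⁻¹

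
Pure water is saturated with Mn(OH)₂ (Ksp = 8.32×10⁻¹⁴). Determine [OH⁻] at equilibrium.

5.50×10⁻⁵ M

Mn(OH)₂(s) ⇌ Mn²⁺(aq) + 2 OH⁻(aq)
With molar solubility s: [Mn²⁺] = s, [OH⁻] = 2s.
Ksp = [Mn²⁺][OH⁻]^2 = s · (2s)^2 = 4s^3 = 8.32×10⁻¹⁴
s = 2.75×10⁻⁵ M
[OH⁻] = 2s = 5.50×10⁻⁵ M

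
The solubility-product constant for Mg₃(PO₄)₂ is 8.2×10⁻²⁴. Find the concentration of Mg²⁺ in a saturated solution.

2.8×10⁻⁵ M

Mg₃(PO₄)₂(s) ⇌ 3 Mg²⁺(aq) + 2 PO₄³⁻(aq)
For each mole of Mg₃(PO₄)₂ that dissolves per liter, [Mg²⁺] = 3s and [PO₄³⁻] = 2s; let s denote this solubility.
Ksp = [Mg²⁺]^3[PO₄³⁻]^2 = (3s)^3 · (2s)^2 = 108s^5 = 8.2×10⁻²⁴
s = 9.5×10⁻⁶ mol/L
[Mg²⁺] = 3s = 2.8×10⁻⁵ mol/L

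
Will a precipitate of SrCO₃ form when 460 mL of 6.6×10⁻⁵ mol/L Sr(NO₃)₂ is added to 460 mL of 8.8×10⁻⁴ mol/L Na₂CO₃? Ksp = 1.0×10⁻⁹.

Yes

The combined volume is 920 mL.
[Sr²⁺] = (6.6×10⁻⁵)(460)/920 = 3.3×10⁻⁵ mol/L
[CO₃²⁻] = (8.8×10⁻⁴)(460)/920 = 4.4×10⁻⁴ mol/L
Q = [Sr²⁺][CO₃²⁻] = 1.5×10⁻⁸
Because Q > Ksp (1.5×10⁻⁸ vs 1.0×10⁻⁹), a precipitate of SrCO₃ forms.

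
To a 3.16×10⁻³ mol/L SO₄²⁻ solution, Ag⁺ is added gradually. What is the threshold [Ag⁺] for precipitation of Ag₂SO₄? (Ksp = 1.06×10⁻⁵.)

5.79×10⁻² M

The threshold for precipitation is Q = Ksp.
Ag₂SO₄(s) ⇌ 2 Ag⁺(aq) + SO₄²⁻(aq)
Ksp = [Ag⁺]^2[SO₄²⁻] = [Ag⁺]^2(3.16×10⁻³)
[Ag⁺]^2 = 1.06×10⁻⁵ / (3.16×10⁻³) = 3.35×10⁻³
[Ag⁺] = 5.79×10⁻² mol/L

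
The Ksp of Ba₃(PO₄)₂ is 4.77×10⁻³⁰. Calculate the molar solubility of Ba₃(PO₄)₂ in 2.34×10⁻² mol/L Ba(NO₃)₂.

Ba₃(PO₄)₂(s) ⇌ 3 Ba²⁺(aq) + 2 PO₄³⁻(aq)
With Ba²⁺ already at 2.34×10⁻² mol/L and s small, take [Ba²⁺] ≈ 2.34×10⁻² mol/L and [PO₄³⁻] = 2s.
Ksp = [Ba²⁺]^3[PO₄³⁻]^2 = (2.34×10⁻²)^3(2s)^2
(2s)^2 = 4.77×10⁻³⁰ / (2.34×10⁻²)^3 = 3.72×10⁻²⁵
s = 3.05×10⁻¹³ mol/L

3.05×10⁻¹³ M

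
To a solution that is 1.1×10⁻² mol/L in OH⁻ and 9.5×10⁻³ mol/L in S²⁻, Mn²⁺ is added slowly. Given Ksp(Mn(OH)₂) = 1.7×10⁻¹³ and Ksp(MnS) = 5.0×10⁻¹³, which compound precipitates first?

MnS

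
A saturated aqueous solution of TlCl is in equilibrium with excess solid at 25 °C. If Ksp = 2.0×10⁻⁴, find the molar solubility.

TlCl(s) ⇌ Tl⁺(aq) + Cl⁻(aq)
Let s be the molar solubility. Then [Tl⁺] = s and [Cl⁻] = s.
Ksp = [Tl⁺][Cl⁻] = s · s = s^2
s^2 = 2.0×10⁻⁴
s = 1.4×10⁻² mol/L

1.4×10⁻² M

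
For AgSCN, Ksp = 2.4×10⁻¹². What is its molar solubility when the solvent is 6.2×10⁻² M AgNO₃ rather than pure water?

AgSCN(s) ⇌ Ag⁺(aq) + SCN⁻(aq)
Ag⁺ is already present at 6.2×10⁻² M. If s mol/L of AgSCN dissolves, [SCN⁻] = s while [Ag⁺] ≈ 6.2×10⁻² M.
Ksp = [Ag⁺][SCN⁻] = (6.2×10⁻²)s
s = 2.4×10⁻¹² / (6.2×10⁻²) = 3.9×10⁻¹¹
s = 3.9×10⁻¹¹ M

3.9×10⁻¹¹ M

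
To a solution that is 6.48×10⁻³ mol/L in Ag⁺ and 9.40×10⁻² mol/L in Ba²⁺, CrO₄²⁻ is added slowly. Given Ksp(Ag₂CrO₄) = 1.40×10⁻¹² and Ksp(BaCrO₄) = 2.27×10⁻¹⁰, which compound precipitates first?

BaCrO₄

The threshold for precipitation is Q = Ksp.
For Ag₂CrO₄: [CrO₄²⁻] = (Ksp/[Ag⁺]^2) = 3.33×10⁻⁸ mol/L
For BaCrO₄: [CrO₄²⁻] = (Ksp/[Ba²⁺]) = 2.41×10⁻⁹ mol/L
The smaller threshold [CrO₄²⁻] is reached first, so BaCrO₄ precipitates first.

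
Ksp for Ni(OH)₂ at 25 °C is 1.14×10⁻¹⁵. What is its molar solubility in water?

Ni(OH)₂(s) ⇌ Ni²⁺(aq) + 2 OH⁻(aq)
Call the molar solubility s, so that [Ni²⁺] = s and [OH⁻] = 2s.
Ksp = [Ni²⁺][OH⁻]^2 = s · (2s)^2 = 4s^3
4s^3 = 1.14×10⁻¹⁵  ⇒  s^3 = 2.85×10⁻¹⁶
Taking the 3rd root, s = 6.58×10⁻⁶ mol/L.

6.58×10⁻⁶ M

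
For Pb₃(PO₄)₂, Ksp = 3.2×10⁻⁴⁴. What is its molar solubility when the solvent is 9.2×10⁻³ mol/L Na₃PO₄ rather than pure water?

2.4×10⁻¹⁴ M

Pb₃(PO₄)₂(s) ⇌ 3 Pb²⁺(aq) + 2 PO₄³⁻(aq)
With PO₄³⁻ already at 9.2×10⁻³ mol/L and s small, take [PO₄³⁻] ≈ 9.2×10⁻³ mol/L and [Pb²⁺] = 3s.
Ksp = [Pb²⁺]^3[PO₄³⁻]^2 = (3s)^3(9.2×10⁻³)^2
(3s)^3 = 3.2×10⁻⁴⁴ / (9.2×10⁻³)^2 = 3.8×10⁻⁴⁰
s = 2.4×10⁻¹⁴ mol/L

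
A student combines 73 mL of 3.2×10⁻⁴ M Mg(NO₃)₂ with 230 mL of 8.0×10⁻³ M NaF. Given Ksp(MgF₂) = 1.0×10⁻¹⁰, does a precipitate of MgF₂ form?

Yes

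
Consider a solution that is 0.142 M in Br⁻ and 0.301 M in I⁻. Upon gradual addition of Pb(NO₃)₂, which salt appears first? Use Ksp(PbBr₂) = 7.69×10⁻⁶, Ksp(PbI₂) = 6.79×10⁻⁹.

PbI₂

Precipitation of each salt begins when its ion product equals Ksp.
For PbBr₂: [Pb²⁺] = (Ksp/[Br⁻]^2) = 3.81×10⁻⁴ M
For PbI₂: [Pb²⁺] = (Ksp/[I⁻]^2) = 7.49×10⁻⁸ M
PbI₂ requires the lower [Pb²⁺], so it precipitates first.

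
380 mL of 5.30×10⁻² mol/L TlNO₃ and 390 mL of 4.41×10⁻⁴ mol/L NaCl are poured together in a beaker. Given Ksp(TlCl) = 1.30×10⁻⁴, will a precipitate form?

No

Total volume after mixing = 380 + 390 = 770 mL.
[Tl⁺] = (5.30×10⁻²)(380)/770 = 2.62×10⁻² mol/L
[Cl⁻] = (4.41×10⁻⁴)(390)/770 = 2.23×10⁻⁴ mol/L
Q = [Tl⁺][Cl⁻] = 5.84×10⁻⁶
Q = 5.84×10⁻⁶ < Ksp = 1.30×10⁻⁴, so the solution is unsaturated and no precipitate forms.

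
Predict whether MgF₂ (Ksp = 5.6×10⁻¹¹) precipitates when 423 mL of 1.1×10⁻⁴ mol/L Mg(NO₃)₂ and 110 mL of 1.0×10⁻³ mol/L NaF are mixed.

The combined volume is 533 mL.
[Mg²⁺] = (1.1×10⁻⁴)(423)/533 = 8.7×10⁻⁵ mol/L
[F⁻] = (1.0×10⁻³)(110)/533 = 2.1×10⁻⁴ mol/L
Q = [Mg²⁺][F⁻]^2 = 3.7×10⁻¹²
Q < Ksp (3.7×10⁻¹² vs 5.6×10⁻¹¹); the solution remains unsaturated and no precipitate forms.

No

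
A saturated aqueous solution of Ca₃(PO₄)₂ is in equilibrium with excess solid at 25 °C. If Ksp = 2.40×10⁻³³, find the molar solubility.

Ca₃(PO₄)₂(s) ⇌ 3 Ca²⁺(aq) + 2 PO₄³⁻(aq)
For each mole of Ca₃(PO₄)₂ that dissolves per liter, [Ca²⁺] = 3s and [PO₄³⁻] = 2s; let s denote this solubility.
Ksp = [Ca²⁺]^3[PO₄³⁻]^2 = (3s)^3 · (2s)^2 = 108s^5
108s^5 = 2.40×10⁻³³  ⇒  s^5 = 2.22×10⁻³⁵
s = 1.17×10⁻⁷ mol L⁻¹

1.17×10⁻⁷ M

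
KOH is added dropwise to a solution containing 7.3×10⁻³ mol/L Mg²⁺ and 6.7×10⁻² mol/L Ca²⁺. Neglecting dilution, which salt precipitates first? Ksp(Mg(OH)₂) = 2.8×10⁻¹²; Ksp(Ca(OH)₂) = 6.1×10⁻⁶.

Mg(OH)₂

Each salt precipitates once Q = Ksp for that salt.
For Mg(OH)₂: [OH⁻] = (Ksp/[Mg²⁺])^(1/2) = 2.0×10⁻⁵ mol/L
For Ca(OH)₂: [OH⁻] = (Ksp/[Ca²⁺])^(1/2) = 9.5×10⁻³ mol/L
Since Mg(OH)₂ needs less OH⁻ to reach saturation, it precipitates first.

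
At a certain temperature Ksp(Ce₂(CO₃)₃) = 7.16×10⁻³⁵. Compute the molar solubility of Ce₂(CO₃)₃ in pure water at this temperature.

Ce₂(CO₃)₃(s) ⇌ 2 Ce³⁺(aq) + 3 CO₃²⁻(aq)
For each mole of Ce₂(CO₃)₃ that dissolves per liter, [Ce³⁺] = 2s and [CO₃²⁻] = 3s; let s denote this solubility.
Ksp = [Ce³⁺]^2[CO₃²⁻]^3 = (2s)^2 · (3s)^3 = 108s^5
108s^5 = 7.16×10⁻³⁵  ⇒  s^5 = 6.63×10⁻³⁷
s = 5.81×10⁻⁸ mol L⁻¹

5.81×10⁻⁸ M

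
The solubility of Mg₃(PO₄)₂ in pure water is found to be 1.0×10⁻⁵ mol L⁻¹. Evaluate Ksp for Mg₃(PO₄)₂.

Mg₃(PO₄)₂(s) ⇌ 3 Mg²⁺(aq) + 2 PO₄³⁻(aq)
With molar solubility s: [Mg²⁺] = 3s, [PO₄³⁻] = 2s.
Ksp = [Mg²⁺]^3[PO₄³⁻]^2 = (3s)^3 · (2s)^2 = 108s^5
Ksp = 108 × (1.0×10⁻⁵)^5 = 1.1×10⁻²³

Ksp = 1.1×10⁻²³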